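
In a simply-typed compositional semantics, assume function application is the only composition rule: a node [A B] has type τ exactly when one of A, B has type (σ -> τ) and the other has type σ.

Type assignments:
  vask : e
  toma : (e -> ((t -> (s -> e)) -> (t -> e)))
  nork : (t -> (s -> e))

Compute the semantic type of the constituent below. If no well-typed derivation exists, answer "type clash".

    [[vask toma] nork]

(t -> e)

At [vask toma], toma : (e -> ((t -> (s -> e)) -> (t -> e))) takes vask : e, giving ((t -> (s -> e)) -> (t -> e)).
At [[vask toma] nork], [vask toma] : ((t -> (s -> e)) -> (t -> e)) takes nork : (t -> (s -> e)), giving (t -> e).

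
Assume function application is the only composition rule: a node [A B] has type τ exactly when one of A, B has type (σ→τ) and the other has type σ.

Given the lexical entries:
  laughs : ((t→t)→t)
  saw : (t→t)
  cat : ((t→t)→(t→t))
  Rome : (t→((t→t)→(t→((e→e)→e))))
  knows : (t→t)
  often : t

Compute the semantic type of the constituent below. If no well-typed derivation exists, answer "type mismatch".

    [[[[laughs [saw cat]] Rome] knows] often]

((e→e)→e)

[saw cat]: ((t→t)→(t→t)) applied to (t→t) yields (t→t).
[laughs [saw cat]]: ((t→t)→t) applied to (t→t) yields t.
[[laughs [saw cat]] Rome]: (t→((t→t)→(t→((e→e)→e)))) applied to t yields ((t→t)→(t→((e→e)→e))).
[[[laughs [saw cat]] Rome] knows]: ((t→t)→(t→((e→e)→e))) applied to (t→t) yields (t→((e→e)→e)).
[[[[laughs [saw cat]] Rome] knows] often]: (t→((e→e)→e)) applied to t yields ((e→e)→e).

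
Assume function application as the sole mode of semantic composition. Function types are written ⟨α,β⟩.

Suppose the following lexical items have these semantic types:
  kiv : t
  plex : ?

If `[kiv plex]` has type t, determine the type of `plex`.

For [kiv plex] to have type t with kiv of type t, plex must be the function: plex : ⟨t,t⟩.

⟨t,t⟩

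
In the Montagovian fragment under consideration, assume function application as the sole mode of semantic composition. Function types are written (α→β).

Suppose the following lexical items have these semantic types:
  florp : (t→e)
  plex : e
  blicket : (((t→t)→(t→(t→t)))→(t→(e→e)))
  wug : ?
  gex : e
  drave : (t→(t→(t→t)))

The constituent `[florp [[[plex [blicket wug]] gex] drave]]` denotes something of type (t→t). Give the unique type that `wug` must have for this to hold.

((((t→t)→(t→(t→t)))→(t→(e→e)))→(e→(e→((t→(t→(t→t)))→((t→e)→(t→t))))))

For [florp [[[plex [blicket wug]] gex] drave]] to have type (t→t) with florp of type (t→e), [[[plex [blicket wug]] gex] drave] must be the function: [[[plex [blicket wug]] gex] drave] : ((t→e)→(t→t)).
For [[[plex [blicket wug]] gex] drave] to have type ((t→e)→(t→t)) with drave of type (t→(t→(t→t))), [[plex [blicket wug]] gex] must be the function: [[plex [blicket wug]] gex] : ((t→(t→(t→t)))→((t→e)→(t→t))).
For [[plex [blicket wug]] gex] to have type ((t→(t→(t→t)))→((t→e)→(t→t))) with gex of type e, [plex [blicket wug]] must be the function: [plex [blicket wug]] : (e→((t→(t→(t→t)))→((t→e)→(t→t)))).
For [plex [blicket wug]] to have type (e→((t→(t→(t→t)))→((t→e)→(t→t)))) with plex of type e, [blicket wug] must be the function: [blicket wug] : (e→(e→((t→(t→(t→t)))→((t→e)→(t→t))))).
For [blicket wug] to have type (e→(e→((t→(t→(t→t)))→((t→e)→(t→t))))) with blicket of type (((t→t)→(t→(t→t)))→(t→(e→e))), wug must be the function: wug : ((((t→t)→(t→(t→t)))→(t→(e→e)))→(e→(e→((t→(t→(t→t)))→((t→e)→(t→t)))))).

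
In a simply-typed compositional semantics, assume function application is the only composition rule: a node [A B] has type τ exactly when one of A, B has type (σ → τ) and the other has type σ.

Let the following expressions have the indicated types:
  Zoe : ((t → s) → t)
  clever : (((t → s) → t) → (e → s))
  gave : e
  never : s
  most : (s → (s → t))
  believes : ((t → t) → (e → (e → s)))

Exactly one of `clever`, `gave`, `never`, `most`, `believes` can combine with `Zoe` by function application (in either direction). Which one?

clever — combines: clever : (((t → s) → t) → (e → s)) takes Zoe : ((t → s) → t) as argument, giving (e → s).
gave : e — no; Zoe wants (t → s), and gave wants nothing (atomic).
never : s — no; Zoe wants (t → s), and never wants nothing (atomic).
most : (s → (s → t)) — no; Zoe wants (t → s), and most wants s.
believes : ((t → t) → (e → (e → s))) — no; Zoe wants (t → s), and believes wants (t → t).

clever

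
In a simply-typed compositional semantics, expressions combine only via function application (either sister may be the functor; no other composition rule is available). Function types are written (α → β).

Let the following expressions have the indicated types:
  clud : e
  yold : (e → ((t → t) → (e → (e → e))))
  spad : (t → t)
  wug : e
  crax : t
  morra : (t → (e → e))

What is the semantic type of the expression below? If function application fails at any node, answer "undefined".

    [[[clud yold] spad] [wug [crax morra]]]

[clud yold]: yold is (e → ((t → t) → (e → (e → e)))), clud is e; result ((t → t) → (e → (e → e))).
[[clud yold] spad]: [clud yold] is ((t → t) → (e → (e → e))), spad is (t → t); result (e → (e → e)).
[crax morra]: morra is (t → (e → e)), crax is t; result (e → e).
[wug [crax morra]]: [crax morra] is (e → e), wug is e; result e.
[[[clud yold] spad] [wug [crax morra]]]: [[clud yold] spad] is (e → (e → e)), [wug [crax morra]] is e; result (e → e).

(e → e)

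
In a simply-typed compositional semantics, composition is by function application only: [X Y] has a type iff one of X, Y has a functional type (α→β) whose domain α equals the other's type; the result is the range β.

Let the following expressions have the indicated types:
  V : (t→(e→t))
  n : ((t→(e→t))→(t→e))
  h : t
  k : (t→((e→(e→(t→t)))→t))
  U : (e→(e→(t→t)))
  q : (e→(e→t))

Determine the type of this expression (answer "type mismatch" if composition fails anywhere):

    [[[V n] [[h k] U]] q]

(e→t)

At [V n], n : ((t→(e→t))→(t→e)) takes V : (t→(e→t)), giving (t→e).
At [h k], k : (t→((e→(e→(t→t)))→t)) takes h : t, giving ((e→(e→(t→t)))→t).
At [[h k] U], [h k] : ((e→(e→(t→t)))→t) takes U : (e→(e→(t→t))), giving t.
At [[V n] [[h k] U]], [V n] : (t→e) takes [[h k] U] : t, giving e.
At [[[V n] [[h k] U]] q], q : (e→(e→t)) takes [[V n] [[h k] U]] : e, giving (e→t).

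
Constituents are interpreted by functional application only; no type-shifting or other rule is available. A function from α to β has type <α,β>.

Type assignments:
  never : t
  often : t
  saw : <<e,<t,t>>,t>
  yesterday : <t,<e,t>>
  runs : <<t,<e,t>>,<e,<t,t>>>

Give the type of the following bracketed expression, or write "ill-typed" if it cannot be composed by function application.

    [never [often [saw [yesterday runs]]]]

[yesterday runs]: runs is <<t,<e,t>>,<e,<t,t>>>, yesterday is <t,<e,t>>; result <e,<t,t>>.
[saw [yesterday runs]]: saw is <<e,<t,t>>,t>, [yesterday runs] is <e,<t,t>>; result t.
At [often [saw [yesterday runs]]]: neither t nor t can take the other as argument; the node is ill-typed.

ill-typed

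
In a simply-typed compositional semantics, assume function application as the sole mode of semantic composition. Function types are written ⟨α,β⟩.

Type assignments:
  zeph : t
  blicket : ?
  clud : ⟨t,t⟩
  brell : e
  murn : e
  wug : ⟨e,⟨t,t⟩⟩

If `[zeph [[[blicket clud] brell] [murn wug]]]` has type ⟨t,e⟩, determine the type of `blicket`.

⟨⟨t,t⟩,⟨e,⟨⟨t,t⟩,⟨t,⟨t,e⟩⟩⟩⟩⟩

[zeph [[[blicket clud] brell] [murn wug]]] must have type ⟨t,e⟩. The sister zeph has type t; that is not a function onto ⟨t,e⟩, so [[[blicket clud] brell] [murn wug]] must be the functor, of type ⟨t,⟨t,e⟩⟩.
[[[blicket clud] brell] [murn wug]] must have type ⟨t,⟨t,e⟩⟩. The sister [murn wug] has type ⟨t,t⟩; that is not a function onto ⟨t,⟨t,e⟩⟩, so [[blicket clud] brell] must be the functor, of type ⟨⟨t,t⟩,⟨t,⟨t,e⟩⟩⟩.
[[blicket clud] brell] must have type ⟨⟨t,t⟩,⟨t,⟨t,e⟩⟩⟩. The sister brell has type e; that is not a function onto ⟨⟨t,t⟩,⟨t,⟨t,e⟩⟩⟩, so [blicket clud] must be the functor, of type ⟨e,⟨⟨t,t⟩,⟨t,⟨t,e⟩⟩⟩⟩.
[blicket clud] must have type ⟨e,⟨⟨t,t⟩,⟨t,⟨t,e⟩⟩⟩⟩. The sister clud has type ⟨t,t⟩; that is not a function onto ⟨e,⟨⟨t,t⟩,⟨t,⟨t,e⟩⟩⟩⟩, so blicket must be the functor, of type ⟨⟨t,t⟩,⟨e,⟨⟨t,t⟩,⟨t,⟨t,e⟩⟩⟩⟩⟩.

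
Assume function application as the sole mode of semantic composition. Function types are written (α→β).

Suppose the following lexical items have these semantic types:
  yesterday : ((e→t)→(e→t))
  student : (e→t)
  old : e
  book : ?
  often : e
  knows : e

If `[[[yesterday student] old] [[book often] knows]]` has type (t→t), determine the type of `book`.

(e→(e→(t→(t→t))))

For [[[yesterday student] old] [[book often] knows]] to have type (t→t) with [[yesterday student] old] of type t, [[book often] knows] must be the function: [[book often] knows] : (t→(t→t)).
For [[book often] knows] to have type (t→(t→t)) with knows of type e, [book often] must be the function: [book often] : (e→(t→(t→t))).
For [book often] to have type (e→(t→(t→t))) with often of type e, book must be the function: book : (e→(e→(t→(t→t)))).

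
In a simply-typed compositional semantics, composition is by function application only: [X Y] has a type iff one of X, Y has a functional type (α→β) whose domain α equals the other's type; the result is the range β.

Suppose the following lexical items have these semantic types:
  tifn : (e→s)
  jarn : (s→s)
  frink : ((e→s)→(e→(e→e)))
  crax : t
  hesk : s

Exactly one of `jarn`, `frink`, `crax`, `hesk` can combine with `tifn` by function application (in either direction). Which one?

jarn : (s→s) — no; tifn wants e, and jarn wants s.
frink — combines: frink : ((e→s)→(e→(e→e))) takes tifn : (e→s) as argument, giving (e→(e→e)).
crax : t — no; tifn wants e, and crax wants nothing (atomic).
hesk : s — no; tifn wants e, and hesk wants nothing (atomic).

frink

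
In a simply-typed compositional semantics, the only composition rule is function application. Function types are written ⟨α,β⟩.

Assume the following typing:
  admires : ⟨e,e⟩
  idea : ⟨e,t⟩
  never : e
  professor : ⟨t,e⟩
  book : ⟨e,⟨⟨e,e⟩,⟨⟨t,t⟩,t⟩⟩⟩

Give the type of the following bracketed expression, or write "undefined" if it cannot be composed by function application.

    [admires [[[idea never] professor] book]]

At [idea never], idea : ⟨e,t⟩ takes never : e, giving t.
At [[idea never] professor], professor : ⟨t,e⟩ takes [idea never] : t, giving e.
At [[[idea never] professor] book], book : ⟨e,⟨⟨e,e⟩,⟨⟨t,t⟩,t⟩⟩⟩ takes [[idea never] professor] : e, giving ⟨⟨e,e⟩,⟨⟨t,t⟩,t⟩⟩.
At [admires [[[idea never] professor] book]], [[[idea never] professor] book] : ⟨⟨e,e⟩,⟨⟨t,t⟩,t⟩⟩ takes admires : ⟨e,e⟩, giving ⟨⟨t,t⟩,t⟩.

⟨⟨t,t⟩,t⟩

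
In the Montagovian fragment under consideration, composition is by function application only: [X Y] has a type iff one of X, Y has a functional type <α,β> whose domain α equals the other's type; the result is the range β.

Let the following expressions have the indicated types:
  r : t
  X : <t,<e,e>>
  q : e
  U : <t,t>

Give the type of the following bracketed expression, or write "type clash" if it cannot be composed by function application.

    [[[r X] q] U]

type clash

[r X]: functor X : <t,<e,e>>, argument r : t; result <e,e>.
[[r X] q]: functor [r X] : <e,e>, argument q : e; result e.
[[[r X] q] U]: e and <t,t> cannot combine by function application — type clash.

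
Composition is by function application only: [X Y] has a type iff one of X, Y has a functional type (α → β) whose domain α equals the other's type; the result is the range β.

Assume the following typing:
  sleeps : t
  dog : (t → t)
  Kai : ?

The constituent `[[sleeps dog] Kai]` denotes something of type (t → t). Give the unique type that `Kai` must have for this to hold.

(t → (t → t))

[[sleeps dog] Kai] is required to be (t → t). [sleeps dog] : t cannot yield (t → t) as functor, so Kai : (t → (t → t)).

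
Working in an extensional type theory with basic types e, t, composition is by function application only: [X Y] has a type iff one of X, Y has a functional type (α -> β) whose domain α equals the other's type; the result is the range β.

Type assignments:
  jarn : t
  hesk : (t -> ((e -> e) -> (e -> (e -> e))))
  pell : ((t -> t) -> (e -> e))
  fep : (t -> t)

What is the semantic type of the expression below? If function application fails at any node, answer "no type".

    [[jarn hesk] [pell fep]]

[jarn hesk] — hesk of type (t -> ((e -> e) -> (e -> (e -> e)))) combines with jarn of type t: type ((e -> e) -> (e -> (e -> e))).
[pell fep] — pell of type ((t -> t) -> (e -> e)) combines with fep of type (t -> t): type (e -> e).
[[jarn hesk] [pell fep]] — [jarn hesk] of type ((e -> e) -> (e -> (e -> e))) combines with [pell fep] of type (e -> e): type (e -> (e -> e)).

(e -> (e -> e))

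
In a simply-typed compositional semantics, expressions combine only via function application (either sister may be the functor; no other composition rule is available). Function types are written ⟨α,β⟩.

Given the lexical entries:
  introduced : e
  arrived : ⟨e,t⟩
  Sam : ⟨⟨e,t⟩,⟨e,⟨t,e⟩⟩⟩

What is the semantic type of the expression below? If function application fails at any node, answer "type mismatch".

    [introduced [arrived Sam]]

⟨t,e⟩

[arrived Sam]: functor Sam : ⟨⟨e,t⟩,⟨e,⟨t,e⟩⟩⟩, argument arrived : ⟨e,t⟩; result ⟨e,⟨t,e⟩⟩.
[introduced [arrived Sam]]: functor [arrived Sam] : ⟨e,⟨t,e⟩⟩, argument introduced : e; result ⟨t,e⟩.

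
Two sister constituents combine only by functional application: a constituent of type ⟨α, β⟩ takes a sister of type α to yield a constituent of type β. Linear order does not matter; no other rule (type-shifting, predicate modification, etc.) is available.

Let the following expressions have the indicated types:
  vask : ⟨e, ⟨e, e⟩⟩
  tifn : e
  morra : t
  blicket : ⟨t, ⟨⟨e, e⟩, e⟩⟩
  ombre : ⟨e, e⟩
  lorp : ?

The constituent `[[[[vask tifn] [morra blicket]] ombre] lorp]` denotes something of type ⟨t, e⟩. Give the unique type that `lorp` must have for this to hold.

⟨e, ⟨t, e⟩⟩

[[[[vask tifn] [morra blicket]] ombre] lorp] is required to be ⟨t, e⟩. [[[vask tifn] [morra blicket]] ombre] : e cannot yield ⟨t, e⟩ as functor, so lorp : ⟨e, ⟨t, e⟩⟩.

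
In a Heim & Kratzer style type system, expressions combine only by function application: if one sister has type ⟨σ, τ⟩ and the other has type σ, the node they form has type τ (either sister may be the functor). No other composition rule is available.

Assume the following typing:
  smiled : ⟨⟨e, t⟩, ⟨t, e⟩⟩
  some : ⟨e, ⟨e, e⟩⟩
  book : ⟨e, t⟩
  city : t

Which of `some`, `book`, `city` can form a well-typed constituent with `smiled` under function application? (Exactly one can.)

book

some : ⟨e, ⟨e, e⟩⟩ — does not combine with smiled.
book — combines: smiled : ⟨⟨e, t⟩, ⟨t, e⟩⟩ takes book : ⟨e, t⟩ as argument, giving ⟨t, e⟩.
city : t — does not combine with smiled.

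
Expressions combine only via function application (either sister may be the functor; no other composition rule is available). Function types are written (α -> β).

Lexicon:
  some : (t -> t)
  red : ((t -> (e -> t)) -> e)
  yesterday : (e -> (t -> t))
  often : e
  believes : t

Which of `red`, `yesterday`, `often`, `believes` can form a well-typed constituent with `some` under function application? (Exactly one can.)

believes

red : ((t -> (e -> t)) -> e) — does not combine with some.
yesterday : (e -> (t -> t)) — does not combine with some.
often : e — does not combine with some.
believes — combines: some : (t -> t) takes believes : t as argument, giving t.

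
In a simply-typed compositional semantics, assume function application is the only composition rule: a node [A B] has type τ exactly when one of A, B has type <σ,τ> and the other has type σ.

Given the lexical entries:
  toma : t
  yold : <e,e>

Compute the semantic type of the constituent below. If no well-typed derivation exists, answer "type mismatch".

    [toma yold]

type mismatch

[toma yold]: t with <e,e> — neither is a function whose domain matches the other; composition fails here.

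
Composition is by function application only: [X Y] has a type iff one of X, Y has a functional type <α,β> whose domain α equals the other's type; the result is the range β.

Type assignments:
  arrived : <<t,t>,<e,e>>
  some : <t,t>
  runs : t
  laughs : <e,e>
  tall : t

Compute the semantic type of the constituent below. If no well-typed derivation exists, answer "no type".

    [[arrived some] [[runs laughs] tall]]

[arrived some] — arrived of type <<t,t>,<e,e>> combines with some of type <t,t>: type <e,e>.
At [runs laughs]: neither t nor <e,e> can take the other as argument; the node is ill-typed.

no type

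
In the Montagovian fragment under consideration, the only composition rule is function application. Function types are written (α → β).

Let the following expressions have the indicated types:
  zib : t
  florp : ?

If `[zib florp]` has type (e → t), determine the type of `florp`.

[zib florp] is required to be (e → t). zib : t cannot yield (e → t) as functor, so florp : (t → (e → t)).

(t → (e → t))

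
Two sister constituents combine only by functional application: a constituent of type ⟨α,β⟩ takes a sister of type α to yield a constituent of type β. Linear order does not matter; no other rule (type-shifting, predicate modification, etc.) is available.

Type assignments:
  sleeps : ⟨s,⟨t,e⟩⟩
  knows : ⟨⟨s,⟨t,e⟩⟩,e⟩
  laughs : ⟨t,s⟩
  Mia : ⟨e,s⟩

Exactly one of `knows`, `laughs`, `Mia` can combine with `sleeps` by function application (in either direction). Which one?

knows

knows — combines: knows : ⟨⟨s,⟨t,e⟩⟩,e⟩ takes sleeps : ⟨s,⟨t,e⟩⟩ as argument, giving e.
laughs : ⟨t,s⟩ — does not combine with sleeps.
Mia : ⟨e,s⟩ — does not combine with sleeps.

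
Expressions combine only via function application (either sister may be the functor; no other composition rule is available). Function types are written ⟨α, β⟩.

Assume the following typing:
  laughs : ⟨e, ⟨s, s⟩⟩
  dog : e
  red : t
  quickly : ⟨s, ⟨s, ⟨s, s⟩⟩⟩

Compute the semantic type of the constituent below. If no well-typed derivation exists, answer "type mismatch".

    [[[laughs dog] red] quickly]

[laughs dog]: laughs is ⟨e, ⟨s, s⟩⟩, dog is e; result ⟨s, s⟩.
[[laughs dog] red]: ⟨s, s⟩ and t cannot combine by function application — type clash.

type mismatch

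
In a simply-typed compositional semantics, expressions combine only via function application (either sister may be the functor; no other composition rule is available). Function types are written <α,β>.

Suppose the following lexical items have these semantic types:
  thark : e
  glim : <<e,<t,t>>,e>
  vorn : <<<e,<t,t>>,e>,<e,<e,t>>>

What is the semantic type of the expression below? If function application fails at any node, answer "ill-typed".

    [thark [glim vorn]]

[glim vorn]: functor vorn : <<<e,<t,t>>,e>,<e,<e,t>>>, argument glim : <<e,<t,t>>,e>; result <e,<e,t>>.
[thark [glim vorn]]: functor [glim vorn] : <e,<e,t>>, argument thark : e; result <e,t>.

<e,t>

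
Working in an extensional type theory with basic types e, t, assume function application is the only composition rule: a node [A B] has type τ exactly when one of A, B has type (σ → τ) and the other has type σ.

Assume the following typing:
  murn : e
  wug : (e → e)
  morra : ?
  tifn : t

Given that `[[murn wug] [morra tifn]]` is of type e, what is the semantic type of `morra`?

[[murn wug] [morra tifn]] is required to be e. [murn wug] : e cannot yield e as functor, so [morra tifn] : (e → e).
[morra tifn] is required to be (e → e). tifn : t cannot yield (e → e) as functor, so morra : (t → (e → e)).

(t → (e → e))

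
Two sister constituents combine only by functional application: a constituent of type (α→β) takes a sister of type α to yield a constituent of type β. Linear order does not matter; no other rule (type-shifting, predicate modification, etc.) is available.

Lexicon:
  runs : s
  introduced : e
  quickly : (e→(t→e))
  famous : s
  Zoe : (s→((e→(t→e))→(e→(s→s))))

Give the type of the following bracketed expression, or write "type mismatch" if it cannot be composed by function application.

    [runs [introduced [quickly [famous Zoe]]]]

s

At [famous Zoe], Zoe : (s→((e→(t→e))→(e→(s→s)))) takes famous : s, giving ((e→(t→e))→(e→(s→s))).
At [quickly [famous Zoe]], [famous Zoe] : ((e→(t→e))→(e→(s→s))) takes quickly : (e→(t→e)), giving (e→(s→s)).
At [introduced [quickly [famous Zoe]]], [quickly [famous Zoe]] : (e→(s→s)) takes introduced : e, giving (s→s).
At [runs [introduced [quickly [famous Zoe]]]], [introduced [quickly [famous Zoe]]] : (s→s) takes runs : s, giving s.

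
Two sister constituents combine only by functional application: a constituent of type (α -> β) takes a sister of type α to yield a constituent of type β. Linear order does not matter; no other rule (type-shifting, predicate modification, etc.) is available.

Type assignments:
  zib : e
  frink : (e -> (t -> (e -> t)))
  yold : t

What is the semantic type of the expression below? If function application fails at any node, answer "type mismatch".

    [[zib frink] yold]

(e -> t)

[zib frink]: frink is (e -> (t -> (e -> t))), zib is e; result (t -> (e -> t)).
[[zib frink] yold]: [zib frink] is (t -> (e -> t)), yold is t; result (e -> t).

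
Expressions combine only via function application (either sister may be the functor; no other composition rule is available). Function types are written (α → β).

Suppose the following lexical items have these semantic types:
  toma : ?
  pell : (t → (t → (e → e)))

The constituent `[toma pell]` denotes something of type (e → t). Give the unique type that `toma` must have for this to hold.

((t → (t → (e → e))) → (e → t))

[toma pell] is required to be (e → t). pell : (t → (t → (e → e))) cannot yield (e → t) as functor, so toma : ((t → (t → (e → e))) → (e → t)).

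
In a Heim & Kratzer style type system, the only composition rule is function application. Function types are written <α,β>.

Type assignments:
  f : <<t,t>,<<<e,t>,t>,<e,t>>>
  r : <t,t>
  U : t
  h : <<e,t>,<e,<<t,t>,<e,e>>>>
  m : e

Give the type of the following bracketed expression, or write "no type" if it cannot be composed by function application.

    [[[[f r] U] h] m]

[f r] — f of type <<t,t>,<<<e,t>,t>,<e,t>>> combines with r of type <t,t>: type <<<e,t>,t>,<e,t>>.
At [[f r] U]: neither <<<e,t>,t>,<e,t>> nor t can take the other as argument; the node is ill-typed.

no type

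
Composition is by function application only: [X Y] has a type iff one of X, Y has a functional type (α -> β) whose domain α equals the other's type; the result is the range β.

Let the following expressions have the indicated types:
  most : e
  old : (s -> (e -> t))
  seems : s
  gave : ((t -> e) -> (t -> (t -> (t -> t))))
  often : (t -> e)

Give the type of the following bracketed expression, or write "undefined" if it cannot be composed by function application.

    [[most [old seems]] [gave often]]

(t -> (t -> t))

At [old seems], old : (s -> (e -> t)) takes seems : s, giving (e -> t).
At [most [old seems]], [old seems] : (e -> t) takes most : e, giving t.
At [gave often], gave : ((t -> e) -> (t -> (t -> (t -> t)))) takes often : (t -> e), giving (t -> (t -> (t -> t))).
At [[most [old seems]] [gave often]], [gave often] : (t -> (t -> (t -> t))) takes [most [old seems]] : t, giving (t -> (t -> t)).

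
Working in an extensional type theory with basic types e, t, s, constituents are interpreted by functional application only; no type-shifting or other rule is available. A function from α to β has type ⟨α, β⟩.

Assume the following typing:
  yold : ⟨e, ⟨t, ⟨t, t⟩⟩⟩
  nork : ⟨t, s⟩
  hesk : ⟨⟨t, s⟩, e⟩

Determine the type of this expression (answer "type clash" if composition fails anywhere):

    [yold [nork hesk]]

[nork hesk]: hesk is ⟨⟨t, s⟩, e⟩, nork is ⟨t, s⟩; result e.
[yold [nork hesk]]: yold is ⟨e, ⟨t, ⟨t, t⟩⟩⟩, [nork hesk] is e; result ⟨t, ⟨t, t⟩⟩.

⟨t, ⟨t, t⟩⟩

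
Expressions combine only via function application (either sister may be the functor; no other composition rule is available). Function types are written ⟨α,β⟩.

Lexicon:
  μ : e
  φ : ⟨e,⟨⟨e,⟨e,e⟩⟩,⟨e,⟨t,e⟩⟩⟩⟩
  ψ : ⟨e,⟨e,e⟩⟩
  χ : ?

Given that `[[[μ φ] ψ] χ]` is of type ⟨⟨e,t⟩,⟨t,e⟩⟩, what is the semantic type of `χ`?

⟨⟨e,⟨t,e⟩⟩,⟨⟨e,t⟩,⟨t,e⟩⟩⟩

At [[[μ φ] ψ] χ] (required: ⟨⟨e,t⟩,⟨t,e⟩⟩): [[μ φ] ψ] is ⟨e,⟨t,e⟩⟩, which is not a function with range ⟨⟨e,t⟩,⟨t,e⟩⟩; hence χ is the functor — type ⟨⟨e,⟨t,e⟩⟩,⟨⟨e,t⟩,⟨t,e⟩⟩⟩.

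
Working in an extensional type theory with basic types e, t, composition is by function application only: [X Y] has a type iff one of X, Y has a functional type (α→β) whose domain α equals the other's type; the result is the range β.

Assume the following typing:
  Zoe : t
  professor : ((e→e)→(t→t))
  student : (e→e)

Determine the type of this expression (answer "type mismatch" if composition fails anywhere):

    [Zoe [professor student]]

[professor student] — professor of type ((e→e)→(t→t)) combines with student of type (e→e): type (t→t).
[Zoe [professor student]] — [professor student] of type (t→t) combines with Zoe of type t: type t.

t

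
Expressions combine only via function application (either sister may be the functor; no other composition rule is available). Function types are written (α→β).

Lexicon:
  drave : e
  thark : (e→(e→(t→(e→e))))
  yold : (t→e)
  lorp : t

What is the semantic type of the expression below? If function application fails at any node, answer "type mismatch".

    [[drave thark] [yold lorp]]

(t→(e→e))

[drave thark]: (e→(e→(t→(e→e)))) applied to e yields (e→(t→(e→e))).
[yold lorp]: (t→e) applied to t yields e.
[[drave thark] [yold lorp]]: (e→(t→(e→e))) applied to e yields (t→(e→e)).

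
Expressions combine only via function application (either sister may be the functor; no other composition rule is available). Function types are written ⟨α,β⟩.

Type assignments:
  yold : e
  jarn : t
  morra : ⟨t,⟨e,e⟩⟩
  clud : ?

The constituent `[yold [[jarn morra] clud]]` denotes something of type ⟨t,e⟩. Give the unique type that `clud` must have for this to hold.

At [yold [[jarn morra] clud]] (required: ⟨t,e⟩): yold is e, which is not a function with range ⟨t,e⟩; hence [[jarn morra] clud] is the functor — type ⟨e,⟨t,e⟩⟩.
At [[jarn morra] clud] (required: ⟨e,⟨t,e⟩⟩): [jarn morra] is ⟨e,e⟩, which is not a function with range ⟨e,⟨t,e⟩⟩; hence clud is the functor — type ⟨⟨e,e⟩,⟨e,⟨t,e⟩⟩⟩.

⟨⟨e,e⟩,⟨e,⟨t,e⟩⟩⟩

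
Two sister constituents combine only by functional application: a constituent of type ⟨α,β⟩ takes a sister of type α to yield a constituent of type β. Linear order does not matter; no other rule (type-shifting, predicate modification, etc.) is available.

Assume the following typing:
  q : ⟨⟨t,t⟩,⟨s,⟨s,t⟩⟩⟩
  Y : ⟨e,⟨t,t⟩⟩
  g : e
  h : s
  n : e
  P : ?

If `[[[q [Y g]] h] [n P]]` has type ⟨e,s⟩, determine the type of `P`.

⟨e,⟨⟨s,t⟩,⟨e,s⟩⟩⟩

For [[[q [Y g]] h] [n P]] to have type ⟨e,s⟩ with [[q [Y g]] h] of type ⟨s,t⟩, [n P] must be the function: [n P] : ⟨⟨s,t⟩,⟨e,s⟩⟩.
For [n P] to have type ⟨⟨s,t⟩,⟨e,s⟩⟩ with n of type e, P must be the function: P : ⟨e,⟨⟨s,t⟩,⟨e,s⟩⟩⟩.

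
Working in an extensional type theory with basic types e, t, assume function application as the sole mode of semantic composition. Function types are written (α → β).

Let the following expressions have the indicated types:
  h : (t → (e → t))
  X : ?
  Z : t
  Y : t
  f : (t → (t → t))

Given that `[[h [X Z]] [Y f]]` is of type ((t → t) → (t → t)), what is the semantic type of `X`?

[[h [X Z]] [Y f]] must have type ((t → t) → (t → t)). The sister [Y f] has type (t → t); that is not a function onto ((t → t) → (t → t)), so [h [X Z]] must be the functor, of type ((t → t) → ((t → t) → (t → t))).
[h [X Z]] must have type ((t → t) → ((t → t) → (t → t))). The sister h has type (t → (e → t)); that is not a function onto ((t → t) → ((t → t) → (t → t))), so [X Z] must be the functor, of type ((t → (e → t)) → ((t → t) → ((t → t) → (t → t)))).
[X Z] must have type ((t → (e → t)) → ((t → t) → ((t → t) → (t → t)))). The sister Z has type t; that is not a function onto ((t → (e → t)) → ((t → t) → ((t → t) → (t → t)))), so X must be the functor, of type (t → ((t → (e → t)) → ((t → t) → ((t → t) → (t → t))))).

(t → ((t → (e → t)) → ((t → t) → ((t → t) → (t → t)))))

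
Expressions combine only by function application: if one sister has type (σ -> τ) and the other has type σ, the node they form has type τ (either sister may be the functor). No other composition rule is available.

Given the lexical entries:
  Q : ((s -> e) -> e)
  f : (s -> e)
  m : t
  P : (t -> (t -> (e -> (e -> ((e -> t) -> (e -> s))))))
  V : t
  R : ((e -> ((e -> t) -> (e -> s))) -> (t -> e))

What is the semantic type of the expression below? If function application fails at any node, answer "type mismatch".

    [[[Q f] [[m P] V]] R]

[Q f] — Q of type ((s -> e) -> e) combines with f of type (s -> e): type e.
[m P] — P of type (t -> (t -> (e -> (e -> ((e -> t) -> (e -> s)))))) combines with m of type t: type (t -> (e -> (e -> ((e -> t) -> (e -> s))))).
[[m P] V] — [m P] of type (t -> (e -> (e -> ((e -> t) -> (e -> s))))) combines with V of type t: type (e -> (e -> ((e -> t) -> (e -> s)))).
[[Q f] [[m P] V]] — [[m P] V] of type (e -> (e -> ((e -> t) -> (e -> s)))) combines with [Q f] of type e: type (e -> ((e -> t) -> (e -> s))).
[[[Q f] [[m P] V]] R] — R of type ((e -> ((e -> t) -> (e -> s))) -> (t -> e)) combines with [[Q f] [[m P] V]] of type (e -> ((e -> t) -> (e -> s))): type (t -> e).

(t -> e)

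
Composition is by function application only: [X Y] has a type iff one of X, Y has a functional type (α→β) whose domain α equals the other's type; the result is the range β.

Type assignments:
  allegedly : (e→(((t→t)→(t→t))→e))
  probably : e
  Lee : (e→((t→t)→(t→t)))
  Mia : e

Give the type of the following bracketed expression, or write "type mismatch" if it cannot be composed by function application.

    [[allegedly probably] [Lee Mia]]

[allegedly probably]: (e→(((t→t)→(t→t))→e)) applied to e yields (((t→t)→(t→t))→e).
[Lee Mia]: (e→((t→t)→(t→t))) applied to e yields ((t→t)→(t→t)).
[[allegedly probably] [Lee Mia]]: (((t→t)→(t→t))→e) applied to ((t→t)→(t→t)) yields e.

e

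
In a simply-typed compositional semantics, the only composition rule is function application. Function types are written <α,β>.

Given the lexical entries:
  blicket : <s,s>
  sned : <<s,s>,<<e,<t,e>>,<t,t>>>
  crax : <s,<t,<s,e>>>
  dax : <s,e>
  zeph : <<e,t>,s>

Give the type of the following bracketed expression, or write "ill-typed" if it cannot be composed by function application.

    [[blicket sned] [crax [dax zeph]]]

ill-typed

[blicket sned]: <<s,s>,<<e,<t,e>>,<t,t>>> applied to <s,s> yields <<e,<t,e>>,<t,t>>.
At [dax zeph]: neither <s,e> nor <<e,t>,s> can take the other as argument; the node is ill-typed.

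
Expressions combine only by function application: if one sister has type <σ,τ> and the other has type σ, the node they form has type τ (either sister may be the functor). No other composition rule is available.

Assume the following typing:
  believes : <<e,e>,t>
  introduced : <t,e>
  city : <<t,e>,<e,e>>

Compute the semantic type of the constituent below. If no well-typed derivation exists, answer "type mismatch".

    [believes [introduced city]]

t

At [introduced city], city : <<t,e>,<e,e>> takes introduced : <t,e>, giving <e,e>.
At [believes [introduced city]], believes : <<e,e>,t> takes [introduced city] : <e,e>, giving t.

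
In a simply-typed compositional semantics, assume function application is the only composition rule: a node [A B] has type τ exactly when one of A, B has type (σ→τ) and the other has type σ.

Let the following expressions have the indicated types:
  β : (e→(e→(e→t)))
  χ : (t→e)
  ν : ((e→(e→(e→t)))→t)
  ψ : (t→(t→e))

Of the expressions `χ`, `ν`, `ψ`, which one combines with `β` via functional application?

ν

χ : (t→e) — does not combine with β.
ν — combines: ν : ((e→(e→(e→t)))→t) takes β : (e→(e→(e→t))) as argument, giving t.
ψ : (t→(t→e)) — does not combine with β.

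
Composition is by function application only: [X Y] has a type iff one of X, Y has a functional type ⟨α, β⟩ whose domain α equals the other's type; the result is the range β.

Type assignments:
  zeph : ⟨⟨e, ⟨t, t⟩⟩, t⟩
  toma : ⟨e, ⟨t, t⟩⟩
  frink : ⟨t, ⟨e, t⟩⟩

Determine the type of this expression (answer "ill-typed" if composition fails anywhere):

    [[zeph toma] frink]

[zeph toma] — zeph of type ⟨⟨e, ⟨t, t⟩⟩, t⟩ combines with toma of type ⟨e, ⟨t, t⟩⟩: type t.
[[zeph toma] frink] — frink of type ⟨t, ⟨e, t⟩⟩ combines with [zeph toma] of type t: type ⟨e, t⟩.

⟨e, t⟩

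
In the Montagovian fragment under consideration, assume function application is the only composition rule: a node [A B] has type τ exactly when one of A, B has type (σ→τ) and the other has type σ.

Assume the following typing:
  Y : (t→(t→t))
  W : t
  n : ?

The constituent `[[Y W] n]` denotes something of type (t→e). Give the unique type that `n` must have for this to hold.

At [[Y W] n] (required: (t→e)): [Y W] is (t→t), which is not a function with range (t→e); hence n is the functor — type ((t→t)→(t→e)).

((t→t)→(t→e))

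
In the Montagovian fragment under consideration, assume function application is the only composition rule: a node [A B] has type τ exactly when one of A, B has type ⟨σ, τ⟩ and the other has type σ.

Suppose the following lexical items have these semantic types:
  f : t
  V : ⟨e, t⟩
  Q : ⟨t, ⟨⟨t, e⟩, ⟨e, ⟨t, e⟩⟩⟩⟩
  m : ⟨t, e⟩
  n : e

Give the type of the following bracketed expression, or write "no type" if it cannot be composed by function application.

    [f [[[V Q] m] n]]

no type

At [V Q]: neither ⟨e, t⟩ nor ⟨t, ⟨⟨t, e⟩, ⟨e, ⟨t, e⟩⟩⟩⟩ can take the other as argument; the node is ill-typed.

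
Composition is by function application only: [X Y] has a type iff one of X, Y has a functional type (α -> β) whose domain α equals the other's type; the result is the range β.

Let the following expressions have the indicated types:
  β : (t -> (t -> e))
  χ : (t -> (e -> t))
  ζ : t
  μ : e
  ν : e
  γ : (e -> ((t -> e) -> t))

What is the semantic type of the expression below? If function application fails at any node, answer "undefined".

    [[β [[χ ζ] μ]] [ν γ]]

t

[χ ζ] — χ of type (t -> (e -> t)) combines with ζ of type t: type (e -> t).
[[χ ζ] μ] — [χ ζ] of type (e -> t) combines with μ of type e: type t.
[β [[χ ζ] μ]] — β of type (t -> (t -> e)) combines with [[χ ζ] μ] of type t: type (t -> e).
[ν γ] — γ of type (e -> ((t -> e) -> t)) combines with ν of type e: type ((t -> e) -> t).
[[β [[χ ζ] μ]] [ν γ]] — [ν γ] of type ((t -> e) -> t) combines with [β [[χ ζ] μ]] of type (t -> e): type t.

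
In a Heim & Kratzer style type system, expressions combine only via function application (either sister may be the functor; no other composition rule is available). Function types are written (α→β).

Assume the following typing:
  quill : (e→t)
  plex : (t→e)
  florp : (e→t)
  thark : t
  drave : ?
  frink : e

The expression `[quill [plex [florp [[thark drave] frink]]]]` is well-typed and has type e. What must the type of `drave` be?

[quill [plex [florp [[thark drave] frink]]]] must have type e. The sister quill has type (e→t); that is not a function onto e, so [plex [florp [[thark drave] frink]]] must be the functor, of type ((e→t)→e).
[plex [florp [[thark drave] frink]]] must have type ((e→t)→e). The sister plex has type (t→e); that is not a function onto ((e→t)→e), so [florp [[thark drave] frink]] must be the functor, of type ((t→e)→((e→t)→e)).
[florp [[thark drave] frink]] must have type ((t→e)→((e→t)→e)). The sister florp has type (e→t); that is not a function onto ((t→e)→((e→t)→e)), so [[thark drave] frink] must be the functor, of type ((e→t)→((t→e)→((e→t)→e))).
[[thark drave] frink] must have type ((e→t)→((t→e)→((e→t)→e))). The sister frink has type e; that is not a function onto ((e→t)→((t→e)→((e→t)→e))), so [thark drave] must be the functor, of type (e→((e→t)→((t→e)→((e→t)→e)))).
[thark drave] must have type (e→((e→t)→((t→e)→((e→t)→e)))). The sister thark has type t; that is not a function onto (e→((e→t)→((t→e)→((e→t)→e)))), so drave must be the functor, of type (t→(e→((e→t)→((t→e)→((e→t)→e))))).

(t→(e→((e→t)→((t→e)→((e→t)→e)))))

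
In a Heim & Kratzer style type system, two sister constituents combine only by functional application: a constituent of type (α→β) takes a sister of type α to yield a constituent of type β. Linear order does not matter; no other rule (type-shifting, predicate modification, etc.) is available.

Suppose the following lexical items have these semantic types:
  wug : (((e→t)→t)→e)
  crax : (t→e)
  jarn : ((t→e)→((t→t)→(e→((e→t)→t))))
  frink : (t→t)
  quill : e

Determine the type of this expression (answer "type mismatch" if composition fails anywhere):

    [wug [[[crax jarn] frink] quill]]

e

[crax jarn]: functor jarn : ((t→e)→((t→t)→(e→((e→t)→t)))), argument crax : (t→e); result ((t→t)→(e→((e→t)→t))).
[[crax jarn] frink]: functor [crax jarn] : ((t→t)→(e→((e→t)→t))), argument frink : (t→t); result (e→((e→t)→t)).
[[[crax jarn] frink] quill]: functor [[crax jarn] frink] : (e→((e→t)→t)), argument quill : e; result ((e→t)→t).
[wug [[[crax jarn] frink] quill]]: functor wug : (((e→t)→t)→e), argument [[[crax jarn] frink] quill] : ((e→t)→t); result e.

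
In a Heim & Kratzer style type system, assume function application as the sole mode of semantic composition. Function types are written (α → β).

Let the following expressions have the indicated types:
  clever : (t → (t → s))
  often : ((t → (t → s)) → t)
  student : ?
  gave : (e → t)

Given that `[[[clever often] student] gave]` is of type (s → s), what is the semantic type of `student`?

(t → ((e → t) → (s → s)))

At [[[clever often] student] gave] (required: (s → s)): gave is (e → t), which is not a function with range (s → s); hence [[clever often] student] is the functor — type ((e → t) → (s → s)).
At [[clever often] student] (required: ((e → t) → (s → s))): [clever often] is t, which is not a function with range ((e → t) → (s → s)); hence student is the functor — type (t → ((e → t) → (s → s))).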